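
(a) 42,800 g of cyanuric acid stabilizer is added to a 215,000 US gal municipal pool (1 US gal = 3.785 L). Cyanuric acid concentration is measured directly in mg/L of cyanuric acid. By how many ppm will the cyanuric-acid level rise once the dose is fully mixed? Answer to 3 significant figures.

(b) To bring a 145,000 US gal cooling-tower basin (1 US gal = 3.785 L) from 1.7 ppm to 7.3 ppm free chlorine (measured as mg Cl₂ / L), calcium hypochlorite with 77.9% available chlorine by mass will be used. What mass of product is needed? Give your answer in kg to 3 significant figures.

(a) 52.6 ppm; (b) 3.95 kg

(a) Volume: 215,000 US gal × 3.785 L/gal = 813,775 L.
(a) Rise: 42,800 g / 813,775 L × 1000 = 52.59 mg/L.

(b) Volume: 145,000 US gal × 3.785 L/gal = 548,825 L.
(b) Chlorine deficit: 7.3 − 1.7 = 5.6 ppm = 5.6 mg/L as Cl₂.
(b) Cl₂ equivalent needed: 5.6 mg/L × 548,825 L = 3,073,000 mg = 3073 g.
(b) Product at 77.9% available chlorine: 3073 / 0.779 = 3945 g.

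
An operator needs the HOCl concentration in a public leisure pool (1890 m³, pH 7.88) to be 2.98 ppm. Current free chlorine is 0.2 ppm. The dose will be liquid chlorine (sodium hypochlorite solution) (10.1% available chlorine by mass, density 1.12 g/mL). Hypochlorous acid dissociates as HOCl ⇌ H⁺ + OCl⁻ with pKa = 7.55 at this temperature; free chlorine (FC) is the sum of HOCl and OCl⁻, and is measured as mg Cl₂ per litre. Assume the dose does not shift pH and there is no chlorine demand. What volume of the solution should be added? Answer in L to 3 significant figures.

Volume: 1890 m³ = 1,890,000 L.
[OCl⁻]/[HOCl] = 10^(pH − pKa) = 10^(7.88 − 7.55) = 2.138; fraction as HOCl = 1/(1 + 2.138) = 0.3187.
Free chlorine required for 2.98 ppm HOCl: 2.98 / 0.3187 = 9.351 ppm.
FC to add: 9.351 − 0.2 = 9.151 mg/L as Cl₂.
Cl₂ equivalent: 9.151 mg/L × 1,890,000 L = 17,300 g.
Product at 10.1% available Cl: 17,300 / 0.101 = 171,200 g.
Volume: 171,200 g ÷ 1.12 g/mL = 152,900 mL.

153 L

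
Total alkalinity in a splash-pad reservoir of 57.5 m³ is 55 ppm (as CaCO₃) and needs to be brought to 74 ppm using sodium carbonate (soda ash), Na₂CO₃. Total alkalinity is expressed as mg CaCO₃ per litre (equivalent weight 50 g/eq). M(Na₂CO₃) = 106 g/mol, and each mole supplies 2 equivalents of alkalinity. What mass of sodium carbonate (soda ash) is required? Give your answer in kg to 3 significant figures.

Volume: 57.5 m³ = 57,500 L.
Alkalinity to add: (74 − 55) = 19 mg/L as CaCO₃ × 57,500 L = 1092 g as CaCO₃.
Equivalents: 1092 g ÷ 50 g/eq = 21.85 eq.
Each mole of Na₂CO₃ supplies 2 eq, so 21.85 / 2 = 10.93 mol.
Mass: 10.93 mol × 106 g/mol = 1158 g.

1.16 kg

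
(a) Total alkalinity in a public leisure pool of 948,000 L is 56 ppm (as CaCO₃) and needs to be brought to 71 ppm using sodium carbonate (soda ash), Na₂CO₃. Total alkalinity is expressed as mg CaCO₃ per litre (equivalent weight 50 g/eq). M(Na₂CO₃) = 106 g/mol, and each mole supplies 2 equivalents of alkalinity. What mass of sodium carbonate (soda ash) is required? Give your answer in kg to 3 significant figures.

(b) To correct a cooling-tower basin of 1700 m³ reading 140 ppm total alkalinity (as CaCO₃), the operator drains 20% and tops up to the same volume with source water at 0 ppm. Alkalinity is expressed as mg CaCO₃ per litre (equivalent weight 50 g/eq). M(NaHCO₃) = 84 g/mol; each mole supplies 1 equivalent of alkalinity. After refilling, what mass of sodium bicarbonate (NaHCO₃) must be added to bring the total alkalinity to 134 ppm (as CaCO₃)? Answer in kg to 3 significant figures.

(a) 15.1 kg; (b) 62.8 kg

(a) Alkalinity to add: (71 − 56) = 15 mg/L as CaCO₃ × 948,000 L = 14,220 g as CaCO₃.
(a) Equivalents: 14,220 g ÷ 50 g/eq = 284.4 eq.
(a) Each mole of Na₂CO₃ supplies 2 eq, so 284.4 / 2 = 142.2 mol.
(a) Mass: 142.2 mol × 106 g/mol = 15,070 g.

(b) Volume: 1700 m³ = 1,700,000 L.
(b) After draining 20% and refilling: 140 × 0.80 + 0 × 0.20 = 112 ppm.
(b) Deficit to target: 134 − 112 = 22 mg/L.
(b) As CaCO₃: 22 mg/L × 1,700,000 L = 37,400 g; ÷ 50 g/eq ÷ 1 = 748 mol NaHCO₃.
(b) Mass: 748 × 84 = 62,830 g.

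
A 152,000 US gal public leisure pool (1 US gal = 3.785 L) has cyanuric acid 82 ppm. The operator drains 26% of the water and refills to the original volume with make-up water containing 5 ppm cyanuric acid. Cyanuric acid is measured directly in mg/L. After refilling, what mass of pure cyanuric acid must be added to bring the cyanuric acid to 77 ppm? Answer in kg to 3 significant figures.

8.64 kg

Volume: 152,000 US gal × 3.785 L/gal = 575,320 L.
After draining 26% and refilling: 82 × 0.74 + 5 × 0.26 = 61.98 ppm.
Deficit to target: 77 − 61.98 = 15.02 mg/L.
Mass: 15.02 mg/L × 575,320 L = 8641 g cyanuric acid.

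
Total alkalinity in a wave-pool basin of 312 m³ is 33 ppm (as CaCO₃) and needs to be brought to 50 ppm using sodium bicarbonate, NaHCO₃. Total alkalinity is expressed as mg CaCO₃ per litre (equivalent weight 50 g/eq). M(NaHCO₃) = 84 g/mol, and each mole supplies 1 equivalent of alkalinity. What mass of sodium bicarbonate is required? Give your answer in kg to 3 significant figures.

Volume: 312 m³ = 312,000 L.
Alkalinity to add: (50 − 33) = 17 mg/L as CaCO₃ × 312,000 L = 5304 g as CaCO₃.
Equivalents: 5304 g ÷ 50 g/eq = 106.1 eq.
NaHCO₃ supplies 1 eq per mole → 106.1 mol.
Mass: 106.1 mol × 84 g/mol = 8911 g.

8.91 kg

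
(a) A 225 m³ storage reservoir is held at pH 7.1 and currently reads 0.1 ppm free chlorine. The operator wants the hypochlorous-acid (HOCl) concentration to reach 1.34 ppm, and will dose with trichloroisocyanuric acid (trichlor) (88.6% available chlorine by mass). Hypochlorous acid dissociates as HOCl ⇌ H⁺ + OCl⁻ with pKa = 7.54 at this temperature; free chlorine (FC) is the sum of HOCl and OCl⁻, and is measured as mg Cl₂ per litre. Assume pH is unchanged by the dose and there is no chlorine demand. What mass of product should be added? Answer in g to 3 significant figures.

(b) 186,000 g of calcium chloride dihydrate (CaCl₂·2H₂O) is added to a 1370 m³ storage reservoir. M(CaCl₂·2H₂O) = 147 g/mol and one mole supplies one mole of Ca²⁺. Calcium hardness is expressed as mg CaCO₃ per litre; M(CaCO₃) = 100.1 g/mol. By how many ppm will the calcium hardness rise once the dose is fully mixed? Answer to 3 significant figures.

(a) 438 g; (b) 92.5 ppm

(a) Volume: 225 m³ = 225,000 L.
(a) [OCl⁻]/[HOCl] = 10^(pH − pKa) = 10^(7.1 − 7.54) = 0.3631; fraction as HOCl = 1/(1 + 0.3631) = 0.7336.
(a) Free chlorine required for 1.34 ppm HOCl: 1.34 / 0.7336 = 1.827 ppm.
(a) FC to add: 1.827 − 0.1 = 1.727 mg/L as Cl₂.
(a) Cl₂ equivalent: 1.727 mg/L × 225,000 L = 388.5 g.
(a) Product at 88.6% available Cl: 388.5 / 0.886 = 438.5 g.

(b) Volume: 1370 m³ = 1,370,000 L.
(b) Moles of Ca²⁺: 186,000 g ÷ 147 g/mol = 1265 mol.
(b) As CaCO₃: 1265 mol × 100.1 g/mol = 126,700 g.
(b) Rise: 126,700 g / 1,370,000 L × 1000 = 92.45 mg/L.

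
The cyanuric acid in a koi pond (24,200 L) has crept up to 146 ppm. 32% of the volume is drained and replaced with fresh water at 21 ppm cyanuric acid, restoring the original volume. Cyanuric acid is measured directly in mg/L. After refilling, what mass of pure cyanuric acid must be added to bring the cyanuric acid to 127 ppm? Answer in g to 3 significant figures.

After draining 32% and refilling: 146 × 0.68 + 21 × 0.32 = 106 ppm.
Deficit to target: 127 − 106 = 21 mg/L.
Mass: 21 mg/L × 24,200 L = 508.2 g cyanuric acid.

508 g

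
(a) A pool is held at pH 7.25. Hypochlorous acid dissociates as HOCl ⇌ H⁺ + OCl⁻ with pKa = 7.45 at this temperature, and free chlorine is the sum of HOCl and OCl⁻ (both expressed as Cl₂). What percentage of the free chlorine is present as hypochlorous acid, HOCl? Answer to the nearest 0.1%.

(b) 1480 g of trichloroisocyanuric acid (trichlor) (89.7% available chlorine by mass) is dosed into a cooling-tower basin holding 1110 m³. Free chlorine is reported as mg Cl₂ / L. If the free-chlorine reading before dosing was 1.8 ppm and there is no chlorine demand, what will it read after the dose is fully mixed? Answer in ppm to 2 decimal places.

(a) 61.3%; (b) 3.00 ppm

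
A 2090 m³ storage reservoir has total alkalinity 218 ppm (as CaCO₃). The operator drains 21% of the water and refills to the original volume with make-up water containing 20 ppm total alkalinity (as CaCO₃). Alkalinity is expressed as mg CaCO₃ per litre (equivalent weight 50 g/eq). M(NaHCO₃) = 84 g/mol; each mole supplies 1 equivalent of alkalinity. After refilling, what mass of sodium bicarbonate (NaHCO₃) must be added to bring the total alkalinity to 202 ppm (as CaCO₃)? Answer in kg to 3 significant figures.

Volume: 2090 m³ = 2,090,000 L.
After draining 21% and refilling: 218 × 0.79 + 20 × 0.21 = 176.42 ppm.
Deficit to target: 202 − 176.42 = 25.58 mg/L.
As CaCO₃: 25.58 mg/L × 2,090,000 L = 53,460 g; ÷ 50 g/eq ÷ 1 = 1069 mol NaHCO₃.
Mass: 1069 × 84 = 89,820 g.

89.8 kg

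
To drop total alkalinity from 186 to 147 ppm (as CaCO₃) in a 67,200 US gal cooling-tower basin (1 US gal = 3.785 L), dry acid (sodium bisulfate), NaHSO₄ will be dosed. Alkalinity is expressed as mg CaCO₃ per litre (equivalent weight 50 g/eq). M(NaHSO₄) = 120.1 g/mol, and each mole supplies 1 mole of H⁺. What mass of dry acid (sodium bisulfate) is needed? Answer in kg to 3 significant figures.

Volume: 67,200 US gal × 3.785 L/gal = 254,352 L.
Alkalinity to neutralize: (186 − 147) = 39 mg/L as CaCO₃ × 254,352 L = 9920 g as CaCO₃.
Equivalents of H⁺ required: 9920 ÷ 50 g/eq = 198.4 eq = 198.4 mol NaHSO₄.
Mass of NaHSO₄: 198.4 × 120.1 = 23,830 g.

23.8 kg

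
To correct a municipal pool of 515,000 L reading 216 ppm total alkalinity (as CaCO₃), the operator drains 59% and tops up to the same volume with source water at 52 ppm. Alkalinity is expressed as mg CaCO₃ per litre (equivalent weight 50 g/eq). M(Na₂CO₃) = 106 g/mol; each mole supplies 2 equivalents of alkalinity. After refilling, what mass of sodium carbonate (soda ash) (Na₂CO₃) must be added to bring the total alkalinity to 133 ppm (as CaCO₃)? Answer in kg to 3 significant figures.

After draining 59% and refilling: 216 × 0.41 + 52 × 0.59 = 119.24 ppm.
Deficit to target: 133 − 119.24 = 13.76 mg/L.
As CaCO₃: 13.76 mg/L × 515,000 L = 7086 g; ÷ 50 g/eq ÷ 2 = 70.86 mol Na₂CO₃.
Mass: 70.86 × 106 = 7512 g.

7.51 kg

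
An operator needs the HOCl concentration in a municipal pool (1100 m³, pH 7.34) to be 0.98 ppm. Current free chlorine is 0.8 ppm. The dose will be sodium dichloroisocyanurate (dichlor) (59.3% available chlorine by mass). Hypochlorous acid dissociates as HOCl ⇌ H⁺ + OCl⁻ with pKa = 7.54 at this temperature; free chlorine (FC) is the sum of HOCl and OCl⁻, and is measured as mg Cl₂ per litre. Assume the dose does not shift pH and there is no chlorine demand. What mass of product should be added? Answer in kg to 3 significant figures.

1.48 kg

Volume: 1100 m³ = 1,100,000 L.
[OCl⁻]/[HOCl] = 10^(pH − pKa) = 10^(7.34 − 7.54) = 0.631; fraction as HOCl = 1/(1 + 0.631) = 0.6131.
Free chlorine required for 0.98 ppm HOCl: 0.98 / 0.6131 = 1.598 ppm.
FC to add: 1.598 − 0.8 = 0.7983 mg/L as Cl₂.
Cl₂ equivalent: 0.7983 mg/L × 1,100,000 L = 878.2 g.
Product at 59.3% available Cl: 878.2 / 0.593 = 1481 g.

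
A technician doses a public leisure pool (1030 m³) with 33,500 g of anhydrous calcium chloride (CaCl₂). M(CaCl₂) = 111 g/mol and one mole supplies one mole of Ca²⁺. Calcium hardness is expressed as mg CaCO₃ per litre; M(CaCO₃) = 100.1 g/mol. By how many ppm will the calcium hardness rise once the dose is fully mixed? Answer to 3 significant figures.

29.3 ppm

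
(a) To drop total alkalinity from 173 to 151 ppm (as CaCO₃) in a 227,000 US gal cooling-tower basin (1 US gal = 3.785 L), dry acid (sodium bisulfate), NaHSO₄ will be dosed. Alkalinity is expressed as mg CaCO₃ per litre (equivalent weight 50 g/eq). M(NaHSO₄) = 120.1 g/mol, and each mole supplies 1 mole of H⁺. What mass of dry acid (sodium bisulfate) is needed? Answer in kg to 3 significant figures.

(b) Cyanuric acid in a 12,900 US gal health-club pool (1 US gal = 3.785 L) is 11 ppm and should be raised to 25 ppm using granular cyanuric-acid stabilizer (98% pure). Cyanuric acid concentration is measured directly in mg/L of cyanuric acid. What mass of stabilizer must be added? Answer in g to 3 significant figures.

(a) 45.4 kg; (b) 698 g

(a) Volume: 227,000 US gal × 3.785 L/gal = 859,195 L.
(a) Alkalinity to neutralize: (173 − 151) = 22 mg/L as CaCO₃ × 859,195 L = 18,900 g as CaCO₃.
(a) Equivalents of H⁺ required: 18,900 ÷ 50 g/eq = 378 eq = 378 mol NaHSO₄.
(a) Mass of NaHSO₄: 378 × 120.1 = 45,400 g.

(b) Volume: 12,900 US gal × 3.785 L/gal = 48,826 L.
(b) CYA to add: (25 − 11) = 14 mg/L × 48,826 L = 683.6 g cyanuric acid.
(b) At 98% purity: 683.6 / 0.98 = 697.5 g product.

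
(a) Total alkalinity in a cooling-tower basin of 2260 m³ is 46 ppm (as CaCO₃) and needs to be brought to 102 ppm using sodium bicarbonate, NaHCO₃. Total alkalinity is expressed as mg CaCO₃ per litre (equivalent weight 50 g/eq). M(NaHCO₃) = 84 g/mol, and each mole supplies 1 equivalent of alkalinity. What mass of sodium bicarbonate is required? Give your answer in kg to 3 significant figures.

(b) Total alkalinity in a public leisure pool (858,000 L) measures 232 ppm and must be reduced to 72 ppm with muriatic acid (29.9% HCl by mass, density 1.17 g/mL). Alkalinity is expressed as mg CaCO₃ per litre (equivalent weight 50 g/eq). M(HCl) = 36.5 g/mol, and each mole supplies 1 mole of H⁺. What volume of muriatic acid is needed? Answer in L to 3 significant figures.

(a) 213 kg; (b) 286 L

(a) Volume: 2260 m³ = 2,260,000 L.
(a) Alkalinity to add: (102 − 46) = 56 mg/L as CaCO₃ × 2,260,000 L = 126,600 g as CaCO₃.
(a) Equivalents: 126,600 g ÷ 50 g/eq = 2531 eq.
(a) NaHCO₃ supplies 1 eq per mole → 2531 mol.
(a) Mass: 2531 mol × 84 g/mol = 212,600 g.

(b) Alkalinity to neutralize: (232 − 72) = 160 mg/L as CaCO₃ × 858,000 L = 137,300 g as CaCO₃.
(b) Equivalents of H⁺ required: 137,300 ÷ 50 g/eq = 2746 eq = 2746 mol HCl.
(b) Mass of HCl: 2746 × 36.5 = 100,200 g.
(b) Mass of 29.9% solution: 100,200 / 0.299 = 335,200 g.
(b) Volume: 335,200 g ÷ 1.17 g/mL = 286,500 mL.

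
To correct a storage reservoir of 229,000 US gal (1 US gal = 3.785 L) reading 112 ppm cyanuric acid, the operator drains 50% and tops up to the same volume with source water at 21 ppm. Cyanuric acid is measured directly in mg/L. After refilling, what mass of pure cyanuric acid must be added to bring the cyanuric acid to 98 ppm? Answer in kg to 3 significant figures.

27.3 kg

Volume: 229,000 US gal × 3.785 L/gal = 866,765 L.
After draining 50% and refilling: 112 × 0.50 + 21 × 0.50 = 66.5 ppm.
Deficit to target: 98 − 66.5 = 31.5 mg/L.
Mass: 31.5 mg/L × 866,765 L = 27,300 g cyanuric acid.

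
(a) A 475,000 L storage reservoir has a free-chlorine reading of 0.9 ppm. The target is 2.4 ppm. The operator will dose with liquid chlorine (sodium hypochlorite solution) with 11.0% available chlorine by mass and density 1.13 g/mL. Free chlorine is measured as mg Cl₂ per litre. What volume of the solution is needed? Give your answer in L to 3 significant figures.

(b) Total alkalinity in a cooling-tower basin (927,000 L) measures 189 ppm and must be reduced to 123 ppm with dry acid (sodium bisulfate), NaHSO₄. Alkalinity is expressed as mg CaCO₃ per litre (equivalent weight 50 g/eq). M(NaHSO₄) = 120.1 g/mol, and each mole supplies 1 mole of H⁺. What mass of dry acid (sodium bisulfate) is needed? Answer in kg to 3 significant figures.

(a) Chlorine deficit: 2.4 − 0.9 = 1.5 ppm = 1.5 mg/L as Cl₂.
(a) Cl₂ equivalent needed: 1.5 mg/L × 475,000 L = 712,500 mg = 712.5 g.
(a) Product at 11.0% available chlorine: 712.5 / 0.11 = 6477 g.
(a) Volume at density 1.13 g/mL: 6477 g ÷ 1.13 g/mL = 5732 mL.

(b) Alkalinity to neutralize: (189 − 123) = 66 mg/L as CaCO₃ × 927,000 L = 61,180 g as CaCO₃.
(b) Equivalents of H⁺ required: 61,180 ÷ 50 g/eq = 1224 eq = 1224 mol NaHSO₄.
(b) Mass of NaHSO₄: 1224 × 120.1 = 147,000 g.

(a) 5.73 L; (b) 147 kg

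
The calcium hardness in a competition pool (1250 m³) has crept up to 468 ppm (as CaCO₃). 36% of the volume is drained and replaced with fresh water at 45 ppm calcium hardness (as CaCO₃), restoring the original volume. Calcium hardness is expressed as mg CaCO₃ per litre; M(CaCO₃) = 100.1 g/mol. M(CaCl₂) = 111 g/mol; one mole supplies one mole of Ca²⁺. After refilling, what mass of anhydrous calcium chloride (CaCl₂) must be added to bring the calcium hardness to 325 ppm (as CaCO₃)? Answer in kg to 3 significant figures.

12.9 kg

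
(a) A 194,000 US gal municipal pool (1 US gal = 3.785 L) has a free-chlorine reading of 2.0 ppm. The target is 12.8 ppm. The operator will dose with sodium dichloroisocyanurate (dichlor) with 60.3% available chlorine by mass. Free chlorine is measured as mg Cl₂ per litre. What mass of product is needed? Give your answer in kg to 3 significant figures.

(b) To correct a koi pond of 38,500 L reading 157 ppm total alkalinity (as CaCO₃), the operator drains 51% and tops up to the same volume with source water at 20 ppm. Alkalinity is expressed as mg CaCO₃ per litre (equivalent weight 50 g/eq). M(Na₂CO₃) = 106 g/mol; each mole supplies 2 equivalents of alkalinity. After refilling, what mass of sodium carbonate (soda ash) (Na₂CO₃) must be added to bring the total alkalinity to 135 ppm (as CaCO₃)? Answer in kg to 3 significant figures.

(a) 13.2 kg; (b) 1.95 kg

(a) Volume: 194,000 US gal × 3.785 L/gal = 734,290 L.
(a) Chlorine deficit: 12.8 − 2.0 = 10.8 ppm = 10.8 mg/L as Cl₂.
(a) Cl₂ equivalent needed: 10.8 mg/L × 734,290 L = 7,930,000 mg = 7930 g.
(a) Product at 60.3% available chlorine: 7930 / 0.603 = 13,150 g.

(b) After draining 51% and refilling: 157 × 0.49 + 20 × 0.51 = 87.13 ppm.
(b) Deficit to target: 135 − 87.13 = 47.87 mg/L.
(b) As CaCO₃: 47.87 mg/L × 38,500 L = 1843 g; ÷ 50 g/eq ÷ 2 = 18.43 mol Na₂CO₃.
(b) Mass: 18.43 × 106 = 1954 g.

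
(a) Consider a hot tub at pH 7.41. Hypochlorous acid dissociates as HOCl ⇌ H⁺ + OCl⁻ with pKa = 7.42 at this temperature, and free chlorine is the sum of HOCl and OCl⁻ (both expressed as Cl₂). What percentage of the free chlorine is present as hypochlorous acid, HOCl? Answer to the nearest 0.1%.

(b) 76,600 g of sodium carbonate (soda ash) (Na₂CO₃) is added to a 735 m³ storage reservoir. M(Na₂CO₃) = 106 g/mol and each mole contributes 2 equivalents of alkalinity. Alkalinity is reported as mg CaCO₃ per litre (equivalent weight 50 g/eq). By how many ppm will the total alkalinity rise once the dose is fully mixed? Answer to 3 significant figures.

(a) [OCl⁻]/[HOCl] = 10^(pH − pKa) = 10^(7.41 − 7.42) = 10^-0.01 = 0.9772.
(a) Fraction as HOCl = 1 / (1 + 0.9772) = 0.5058.

(b) Volume: 735 m³ = 735,000 L.
(b) Moles of Na₂CO₃: 76,600 g ÷ 106 g/mol = 722.6 mol → 1445 eq of alkalinity.
(b) As CaCO₃: 1445 eq × 50 g/eq = 72,260 g.
(b) Rise: 72,260 g / 735,000 L × 1000 = 98.32 mg/L.

(a) 50.6%; (b) 98.3 ppm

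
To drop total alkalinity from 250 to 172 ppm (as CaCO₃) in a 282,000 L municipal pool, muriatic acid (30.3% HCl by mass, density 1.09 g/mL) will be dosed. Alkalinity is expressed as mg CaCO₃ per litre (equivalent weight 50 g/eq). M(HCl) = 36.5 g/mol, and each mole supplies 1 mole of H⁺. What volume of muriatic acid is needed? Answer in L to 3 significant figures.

48.6 L

Alkalinity to neutralize: (250 − 172) = 78 mg/L as CaCO₃ × 282,000 L = 22,000 g as CaCO₃.
Equivalents of H⁺ required: 22,000 ÷ 50 g/eq = 439.9 eq = 439.9 mol HCl.
Mass of HCl: 439.9 × 36.5 = 16,060 g.
Mass of 30.3% solution: 16,060 / 0.303 = 52,990 g.
Volume: 52,990 g ÷ 1.09 g/mL = 48,620 mL.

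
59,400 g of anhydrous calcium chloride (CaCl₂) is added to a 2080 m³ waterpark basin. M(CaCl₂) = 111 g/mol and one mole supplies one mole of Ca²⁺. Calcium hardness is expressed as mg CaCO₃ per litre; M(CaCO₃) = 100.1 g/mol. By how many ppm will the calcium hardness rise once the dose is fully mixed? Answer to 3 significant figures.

Volume: 2080 m³ = 2,080,000 L.
Moles of Ca²⁺: 59,400 g ÷ 111 g/mol = 535.1 mol.
As CaCO₃: 535.1 mol × 100.1 g/mol = 53,570 g.
Rise: 53,570 g / 2,080,000 L × 1000 = 25.75 mg/L.

25.8 ppm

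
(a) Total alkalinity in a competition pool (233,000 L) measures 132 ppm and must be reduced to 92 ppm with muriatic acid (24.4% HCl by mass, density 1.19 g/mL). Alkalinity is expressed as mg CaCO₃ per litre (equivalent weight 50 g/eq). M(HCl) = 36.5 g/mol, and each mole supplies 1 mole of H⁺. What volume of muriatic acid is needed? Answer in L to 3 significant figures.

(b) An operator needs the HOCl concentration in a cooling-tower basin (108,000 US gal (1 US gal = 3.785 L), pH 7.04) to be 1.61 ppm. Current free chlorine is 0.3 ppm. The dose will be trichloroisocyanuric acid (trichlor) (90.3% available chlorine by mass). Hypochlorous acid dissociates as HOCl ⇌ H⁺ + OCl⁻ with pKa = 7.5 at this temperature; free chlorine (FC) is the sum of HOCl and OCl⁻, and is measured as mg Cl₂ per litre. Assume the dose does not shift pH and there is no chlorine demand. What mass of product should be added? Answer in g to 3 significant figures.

(a) Alkalinity to neutralize: (132 − 92) = 40 mg/L as CaCO₃ × 233,000 L = 9320 g as CaCO₃.
(a) Equivalents of H⁺ required: 9320 ÷ 50 g/eq = 186.4 eq = 186.4 mol HCl.
(a) Mass of HCl: 186.4 × 36.5 = 6804 g.
(a) Mass of 24.4% solution: 6804 / 0.244 = 27,880 g.
(a) Volume: 27,880 g ÷ 1.19 g/mL = 23,430 mL.

(b) Volume: 108,000 US gal × 3.785 L/gal = 408,780 L.
(b) [OCl⁻]/[HOCl] = 10^(pH − pKa) = 10^(7.04 − 7.5) = 0.3467; fraction as HOCl = 1/(1 + 0.3467) = 0.7425.
(b) Free chlorine required for 1.61 ppm HOCl: 1.61 / 0.7425 = 2.168 ppm.
(b) FC to add: 2.168 − 0.3 = 1.868 mg/L as Cl₂.
(b) Cl₂ equivalent: 1.868 mg/L × 408,780 L = 763.7 g.
(b) Product at 90.3% available Cl: 763.7 / 0.903 = 845.7 g.

(a) 23.4 L; (b) 846 g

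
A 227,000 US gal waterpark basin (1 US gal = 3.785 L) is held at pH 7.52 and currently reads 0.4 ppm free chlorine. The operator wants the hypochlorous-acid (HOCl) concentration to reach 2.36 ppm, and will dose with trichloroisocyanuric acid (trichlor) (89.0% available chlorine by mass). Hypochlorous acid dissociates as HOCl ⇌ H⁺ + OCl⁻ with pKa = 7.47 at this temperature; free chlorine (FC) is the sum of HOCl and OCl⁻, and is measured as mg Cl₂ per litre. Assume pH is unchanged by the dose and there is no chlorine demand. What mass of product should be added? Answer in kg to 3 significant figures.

4.45 kg

Volume: 227,000 US gal × 3.785 L/gal = 859,195 L.
[OCl⁻]/[HOCl] = 10^(pH − pKa) = 10^(7.52 − 7.47) = 1.122; fraction as HOCl = 1/(1 + 1.122) = 0.4712.
Free chlorine required for 2.36 ppm HOCl: 2.36 / 0.4712 = 5.008 ppm.
FC to add: 5.008 − 0.4 = 4.608 mg/L as Cl₂.
Cl₂ equivalent: 4.608 mg/L × 859,195 L = 3959 g.
Product at 89.0% available Cl: 3959 / 0.89 = 4448 g.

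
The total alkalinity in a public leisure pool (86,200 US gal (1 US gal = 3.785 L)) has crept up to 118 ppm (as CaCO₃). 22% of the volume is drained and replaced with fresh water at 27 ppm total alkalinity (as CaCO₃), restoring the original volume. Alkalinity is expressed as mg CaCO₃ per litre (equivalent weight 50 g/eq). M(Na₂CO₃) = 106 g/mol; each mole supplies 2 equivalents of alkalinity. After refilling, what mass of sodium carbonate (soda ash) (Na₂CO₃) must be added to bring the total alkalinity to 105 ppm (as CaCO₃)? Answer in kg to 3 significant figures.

Volume: 86,200 US gal × 3.785 L/gal = 326,267 L.
After draining 22% and refilling: 118 × 0.78 + 27 × 0.22 = 97.98 ppm.
Deficit to target: 105 − 97.98 = 7.02 mg/L.
As CaCO₃: 7.02 mg/L × 326,267 L = 2290 g; ÷ 50 g/eq ÷ 2 = 22.9 mol Na₂CO₃.
Mass: 22.9 × 106 = 2428 g.

2.43 kg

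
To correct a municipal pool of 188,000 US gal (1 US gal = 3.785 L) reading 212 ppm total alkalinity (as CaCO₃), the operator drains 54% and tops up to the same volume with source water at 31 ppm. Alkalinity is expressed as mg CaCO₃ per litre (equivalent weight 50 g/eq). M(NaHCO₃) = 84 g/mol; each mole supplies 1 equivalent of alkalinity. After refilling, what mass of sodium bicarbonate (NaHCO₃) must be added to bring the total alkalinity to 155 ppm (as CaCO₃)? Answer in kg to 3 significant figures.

Volume: 188,000 US gal × 3.785 L/gal = 711,580 L.
After draining 54% and refilling: 212 × 0.46 + 31 × 0.54 = 114.26 ppm.
Deficit to target: 155 − 114.26 = 40.74 mg/L.
As CaCO₃: 40.74 mg/L × 711,580 L = 28,990 g; ÷ 50 g/eq ÷ 1 = 579.8 mol NaHCO₃.
Mass: 579.8 × 84 = 48,700 g.

48.7 kg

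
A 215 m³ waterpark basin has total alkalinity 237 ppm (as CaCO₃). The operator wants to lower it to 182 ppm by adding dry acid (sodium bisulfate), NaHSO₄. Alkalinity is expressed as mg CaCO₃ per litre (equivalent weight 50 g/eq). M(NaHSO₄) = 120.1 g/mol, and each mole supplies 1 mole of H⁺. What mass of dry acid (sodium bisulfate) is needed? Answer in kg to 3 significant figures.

28.4 kg

Volume: 215 m³ = 215,000 L.
Alkalinity to neutralize: (237 − 182) = 55 mg/L as CaCO₃ × 215,000 L = 11,820 g as CaCO₃.
Equivalents of H⁺ required: 11,820 ÷ 50 g/eq = 236.5 eq = 236.5 mol NaHSO₄.
Mass of NaHSO₄: 236.5 × 120.1 = 28,400 g.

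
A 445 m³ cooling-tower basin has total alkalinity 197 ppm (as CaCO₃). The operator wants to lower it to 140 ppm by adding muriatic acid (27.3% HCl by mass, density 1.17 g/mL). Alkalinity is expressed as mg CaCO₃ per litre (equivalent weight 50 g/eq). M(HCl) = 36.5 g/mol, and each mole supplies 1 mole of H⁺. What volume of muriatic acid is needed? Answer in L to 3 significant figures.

58.0 L

Volume: 445 m³ = 445,000 L.
Alkalinity to neutralize: (197 − 140) = 57 mg/L as CaCO₃ × 445,000 L = 25,360 g as CaCO₃.
Equivalents of H⁺ required: 25,360 ÷ 50 g/eq = 507.3 eq = 507.3 mol HCl.
Mass of HCl: 507.3 × 36.5 = 18,520 g.
Mass of 27.3% solution: 18,520 / 0.273 = 67,830 g.
Volume: 67,830 g ÷ 1.17 g/mL = 57,970 mL.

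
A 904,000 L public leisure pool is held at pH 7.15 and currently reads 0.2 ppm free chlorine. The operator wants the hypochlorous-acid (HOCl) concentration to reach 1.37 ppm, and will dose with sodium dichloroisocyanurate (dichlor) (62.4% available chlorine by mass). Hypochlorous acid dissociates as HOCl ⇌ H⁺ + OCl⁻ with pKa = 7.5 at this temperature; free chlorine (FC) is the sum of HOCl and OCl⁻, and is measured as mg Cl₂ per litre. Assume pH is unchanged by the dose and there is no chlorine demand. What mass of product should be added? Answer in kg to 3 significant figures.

2.58 kg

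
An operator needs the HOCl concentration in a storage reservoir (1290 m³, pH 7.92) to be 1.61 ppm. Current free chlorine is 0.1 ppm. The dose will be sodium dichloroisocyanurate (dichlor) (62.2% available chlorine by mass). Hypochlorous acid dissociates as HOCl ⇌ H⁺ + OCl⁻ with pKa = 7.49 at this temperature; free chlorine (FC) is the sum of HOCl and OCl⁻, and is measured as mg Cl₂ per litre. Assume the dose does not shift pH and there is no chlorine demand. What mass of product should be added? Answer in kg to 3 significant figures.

12.1 kg

Volume: 1290 m³ = 1,290,000 L.
[OCl⁻]/[HOCl] = 10^(pH − pKa) = 10^(7.92 − 7.49) = 2.692; fraction as HOCl = 1/(1 + 2.692) = 0.2709.
Free chlorine required for 1.61 ppm HOCl: 1.61 / 0.2709 = 5.943 ppm.
FC to add: 5.943 − 0.1 = 5.843 mg/L as Cl₂.
Cl₂ equivalent: 5.843 mg/L × 1,290,000 L = 7538 g.
Product at 62.2% available Cl: 7538 / 0.622 = 12,120 g.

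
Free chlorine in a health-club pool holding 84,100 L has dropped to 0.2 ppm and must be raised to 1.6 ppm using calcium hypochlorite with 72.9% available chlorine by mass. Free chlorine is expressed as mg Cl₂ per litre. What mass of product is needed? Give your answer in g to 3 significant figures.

162 g

Chlorine deficit: 1.6 − 0.2 = 1.4 ppm = 1.4 mg/L as Cl₂.
Cl₂ equivalent needed: 1.4 mg/L × 84,100 L = 117,700 mg = 117.7 g.
Product at 72.9% available chlorine: 117.7 / 0.729 = 161.5 g.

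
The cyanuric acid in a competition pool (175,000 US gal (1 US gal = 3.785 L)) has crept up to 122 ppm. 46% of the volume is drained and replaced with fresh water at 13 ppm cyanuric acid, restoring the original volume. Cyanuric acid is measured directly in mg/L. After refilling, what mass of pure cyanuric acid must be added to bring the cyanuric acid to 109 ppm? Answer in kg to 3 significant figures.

Volume: 175,000 US gal × 3.785 L/gal = 662,375 L.
After draining 46% and refilling: 122 × 0.54 + 13 × 0.46 = 71.86 ppm.
Deficit to target: 109 − 71.86 = 37.14 mg/L.
Mass: 37.14 mg/L × 662,375 L = 24,600 g cyanuric acid.

24.6 kg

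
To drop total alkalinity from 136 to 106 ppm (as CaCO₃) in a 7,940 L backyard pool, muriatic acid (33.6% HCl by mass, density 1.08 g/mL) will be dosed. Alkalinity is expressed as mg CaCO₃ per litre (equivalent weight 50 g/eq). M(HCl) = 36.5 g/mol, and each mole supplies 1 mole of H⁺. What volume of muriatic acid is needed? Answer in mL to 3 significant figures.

479 mL

Alkalinity to neutralize: (136 − 106) = 30 mg/L as CaCO₃ × 7,940 L = 238.2 g as CaCO₃.
Equivalents of H⁺ required: 238.2 ÷ 50 g/eq = 4.764 eq = 4.764 mol HCl.
Mass of HCl: 4.764 × 36.5 = 173.9 g.
Mass of 33.6% solution: 173.9 / 0.336 = 517.5 g.
Volume: 517.5 g ÷ 1.08 g/mL = 479.2 mL.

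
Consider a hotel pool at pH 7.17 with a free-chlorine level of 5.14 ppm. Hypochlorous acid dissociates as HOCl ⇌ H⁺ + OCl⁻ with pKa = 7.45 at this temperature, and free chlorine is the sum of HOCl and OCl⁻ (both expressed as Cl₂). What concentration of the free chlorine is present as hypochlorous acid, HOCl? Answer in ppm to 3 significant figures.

3.37 ppm

[OCl⁻]/[HOCl] = 10^(pH − pKa) = 10^(7.17 − 7.45) = 10^-0.28 = 0.5248.
Fraction as HOCl = 1 / (1 + 0.5248) = 0.6558.
HOCl = 0.6558 × 5.14 ppm = 3.371 ppm.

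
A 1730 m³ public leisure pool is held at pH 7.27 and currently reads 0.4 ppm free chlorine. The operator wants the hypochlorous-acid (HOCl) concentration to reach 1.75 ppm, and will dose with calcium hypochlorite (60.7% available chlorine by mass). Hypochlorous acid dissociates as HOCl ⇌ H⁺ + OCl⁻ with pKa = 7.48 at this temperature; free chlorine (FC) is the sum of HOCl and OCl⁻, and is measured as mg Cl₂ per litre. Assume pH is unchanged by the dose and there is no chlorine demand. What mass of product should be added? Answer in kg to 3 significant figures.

Volume: 1730 m³ = 1,730,000 L.
[OCl⁻]/[HOCl] = 10^(pH − pKa) = 10^(7.27 − 7.48) = 0.6166; fraction as HOCl = 1/(1 + 0.6166) = 0.6186.
Free chlorine required for 1.75 ppm HOCl: 1.75 / 0.6186 = 2.829 ppm.
FC to add: 2.829 − 0.4 = 2.429 mg/L as Cl₂.
Cl₂ equivalent: 2.429 mg/L × 1,730,000 L = 4202 g.
Product at 60.7% available Cl: 4202 / 0.607 = 6923 g.

6.92 kg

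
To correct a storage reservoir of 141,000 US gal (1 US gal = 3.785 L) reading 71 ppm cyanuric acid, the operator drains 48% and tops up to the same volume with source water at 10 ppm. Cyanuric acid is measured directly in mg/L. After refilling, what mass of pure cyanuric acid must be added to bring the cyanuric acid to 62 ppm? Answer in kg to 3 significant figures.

10.8 kg

Volume: 141,000 US gal × 3.785 L/gal = 533,685 L.
After draining 48% and refilling: 71 × 0.52 + 10 × 0.48 = 41.72 ppm.
Deficit to target: 62 − 41.72 = 20.28 mg/L.
Mass: 20.28 mg/L × 533,685 L = 10,820 g cyanuric acid.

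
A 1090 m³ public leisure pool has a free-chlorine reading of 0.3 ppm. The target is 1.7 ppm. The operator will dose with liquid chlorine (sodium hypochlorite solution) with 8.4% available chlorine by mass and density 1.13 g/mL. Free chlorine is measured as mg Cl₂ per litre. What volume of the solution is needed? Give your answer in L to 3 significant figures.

16.1 L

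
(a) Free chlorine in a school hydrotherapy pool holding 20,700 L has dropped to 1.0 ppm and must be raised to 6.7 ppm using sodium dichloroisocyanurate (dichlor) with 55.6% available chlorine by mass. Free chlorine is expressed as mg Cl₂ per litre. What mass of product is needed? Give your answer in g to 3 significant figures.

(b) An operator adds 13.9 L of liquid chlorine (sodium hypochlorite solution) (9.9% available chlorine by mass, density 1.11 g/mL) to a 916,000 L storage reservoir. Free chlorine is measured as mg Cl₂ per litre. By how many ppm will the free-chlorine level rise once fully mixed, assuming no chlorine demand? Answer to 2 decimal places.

(a) Chlorine deficit: 6.7 − 1.0 = 5.7 ppm = 5.7 mg/L as Cl₂.
(a) Cl₂ equivalent needed: 5.7 mg/L × 20,700 L = 118,000 mg = 118 g.
(a) Product at 55.6% available chlorine: 118 / 0.556 = 212.2 g.

(b) Mass of solution: 13.9 L × 1000 mL/L × 1.11 g/mL = 15,430 g.
(b) Available chlorine delivered: 15,430 g × 0.099 = 1527 g as Cl₂.
(b) Concentration rise: 1527 g / 916,000 L = 1.668 mg/L = 1.67 ppm.

(a) 212 g; (b) 1.67 ppm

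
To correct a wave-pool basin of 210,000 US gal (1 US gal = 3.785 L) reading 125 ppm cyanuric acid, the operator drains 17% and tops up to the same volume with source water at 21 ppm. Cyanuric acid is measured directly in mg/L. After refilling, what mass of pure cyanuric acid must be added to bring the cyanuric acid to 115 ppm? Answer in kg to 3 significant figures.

6.10 kg

Volume: 210,000 US gal × 3.785 L/gal = 794,850 L.
After draining 17% and refilling: 125 × 0.83 + 21 × 0.17 = 107.32 ppm.
Deficit to target: 115 − 107.32 = 7.68 mg/L.
Mass: 7.68 mg/L × 794,850 L = 6104 g cyanuric acid.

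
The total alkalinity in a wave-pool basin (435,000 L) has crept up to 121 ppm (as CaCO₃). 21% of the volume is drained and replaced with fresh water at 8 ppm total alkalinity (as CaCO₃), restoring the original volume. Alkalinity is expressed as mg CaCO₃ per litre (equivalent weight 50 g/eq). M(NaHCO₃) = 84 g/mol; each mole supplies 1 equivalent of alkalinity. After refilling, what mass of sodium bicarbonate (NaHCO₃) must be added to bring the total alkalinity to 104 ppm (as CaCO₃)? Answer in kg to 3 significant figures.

4.92 kg

After draining 21% and refilling: 121 × 0.79 + 8 × 0.21 = 97.27 ppm.
Deficit to target: 104 − 97.27 = 6.73 mg/L.
As CaCO₃: 6.73 mg/L × 435,000 L = 2928 g; ÷ 50 g/eq ÷ 1 = 58.55 mol NaHCO₃.
Mass: 58.55 × 84 = 4918 g.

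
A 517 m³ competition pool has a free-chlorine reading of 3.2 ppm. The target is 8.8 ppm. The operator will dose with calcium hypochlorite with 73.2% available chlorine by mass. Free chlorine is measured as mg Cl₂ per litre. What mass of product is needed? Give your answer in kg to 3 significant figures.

3.96 kg

Volume: 517 m³ = 517,000 L.
Chlorine deficit: 8.8 − 3.2 = 5.6 ppm = 5.6 mg/L as Cl₂.
Cl₂ equivalent needed: 5.6 mg/L × 517,000 L = 2,895,000 mg = 2895 g.
Product at 73.2% available chlorine: 2895 / 0.732 = 3955 g.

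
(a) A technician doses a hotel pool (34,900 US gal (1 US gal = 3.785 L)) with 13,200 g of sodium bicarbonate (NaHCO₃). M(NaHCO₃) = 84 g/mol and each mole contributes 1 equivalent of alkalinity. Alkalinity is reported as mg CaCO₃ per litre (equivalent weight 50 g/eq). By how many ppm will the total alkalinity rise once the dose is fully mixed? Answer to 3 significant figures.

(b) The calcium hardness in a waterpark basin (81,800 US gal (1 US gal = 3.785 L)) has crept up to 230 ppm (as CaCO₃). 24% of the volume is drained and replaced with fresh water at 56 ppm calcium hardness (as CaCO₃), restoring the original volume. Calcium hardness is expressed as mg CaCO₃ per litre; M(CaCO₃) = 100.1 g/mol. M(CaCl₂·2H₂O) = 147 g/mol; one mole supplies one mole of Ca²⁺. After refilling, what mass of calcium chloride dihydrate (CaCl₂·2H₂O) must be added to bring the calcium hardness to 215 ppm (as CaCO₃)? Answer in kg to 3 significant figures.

(a) 59.5 ppm; (b) 12.2 kg

(a) Volume: 34,900 US gal × 3.785 L/gal = 132,096 L.
(a) Moles of NaHCO₃: 13,200 g ÷ 84 g/mol = 157.1 mol → 157.1 eq of alkalinity.
(a) As CaCO₃: 157.1 eq × 50 g/eq = 7857 g.
(a) Rise: 7857 g / 132,096 L × 1000 = 59.48 mg/L.

(b) Volume: 81,800 US gal × 3.785 L/gal = 309,613 L.
(b) After draining 24% and refilling: 230 × 0.76 + 56 × 0.24 = 188.24 ppm.
(b) Deficit to target: 215 − 188.24 = 26.76 mg/L.
(b) As CaCO₃: 26.76 mg/L × 309,613 L = 8285 g; ÷ 100.1 = 82.77 mol Ca²⁺.
(b) Mass: 82.77 × 147 = 12,170 g.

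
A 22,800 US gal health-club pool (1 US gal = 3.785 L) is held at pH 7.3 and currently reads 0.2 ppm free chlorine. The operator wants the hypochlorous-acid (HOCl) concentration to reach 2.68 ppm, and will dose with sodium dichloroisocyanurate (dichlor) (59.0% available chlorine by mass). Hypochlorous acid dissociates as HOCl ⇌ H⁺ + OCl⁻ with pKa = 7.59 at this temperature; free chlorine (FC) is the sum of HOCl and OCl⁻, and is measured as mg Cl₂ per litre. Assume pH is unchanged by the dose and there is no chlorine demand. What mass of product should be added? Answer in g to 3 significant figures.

564 g

Volume: 22,800 US gal × 3.785 L/gal = 86,298 L.
[OCl⁻]/[HOCl] = 10^(pH − pKa) = 10^(7.3 − 7.59) = 0.5129; fraction as HOCl = 1/(1 + 0.5129) = 0.661.
Free chlorine required for 2.68 ppm HOCl: 2.68 / 0.661 = 4.054 ppm.
FC to add: 4.054 − 0.2 = 3.854 mg/L as Cl₂.
Cl₂ equivalent: 3.854 mg/L × 86,298 L = 332.6 g.
Product at 59.0% available Cl: 332.6 / 0.59 = 563.8 g.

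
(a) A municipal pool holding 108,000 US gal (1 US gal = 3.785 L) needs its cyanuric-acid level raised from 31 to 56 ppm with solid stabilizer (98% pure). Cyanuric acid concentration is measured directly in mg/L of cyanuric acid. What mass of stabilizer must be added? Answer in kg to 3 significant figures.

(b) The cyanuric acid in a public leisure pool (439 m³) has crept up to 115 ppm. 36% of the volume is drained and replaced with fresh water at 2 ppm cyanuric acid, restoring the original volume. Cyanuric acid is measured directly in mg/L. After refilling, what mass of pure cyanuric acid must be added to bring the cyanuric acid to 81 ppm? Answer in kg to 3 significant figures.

(a) 10.4 kg; (b) 2.93 kg

(a) Volume: 108,000 US gal × 3.785 L/gal = 408,780 L.
(a) CYA to add: (56 − 31) = 25 mg/L × 408,780 L = 10,220 g cyanuric acid.
(a) At 98% purity: 10,220 / 0.98 = 10,430 g product.

(b) Volume: 439 m³ = 439,000 L.
(b) After draining 36% and refilling: 115 × 0.64 + 2 × 0.36 = 74.32 ppm.
(b) Deficit to target: 81 − 74.32 = 6.68 mg/L.
(b) Mass: 6.68 mg/L × 439,000 L = 2933 g cyanuric acid.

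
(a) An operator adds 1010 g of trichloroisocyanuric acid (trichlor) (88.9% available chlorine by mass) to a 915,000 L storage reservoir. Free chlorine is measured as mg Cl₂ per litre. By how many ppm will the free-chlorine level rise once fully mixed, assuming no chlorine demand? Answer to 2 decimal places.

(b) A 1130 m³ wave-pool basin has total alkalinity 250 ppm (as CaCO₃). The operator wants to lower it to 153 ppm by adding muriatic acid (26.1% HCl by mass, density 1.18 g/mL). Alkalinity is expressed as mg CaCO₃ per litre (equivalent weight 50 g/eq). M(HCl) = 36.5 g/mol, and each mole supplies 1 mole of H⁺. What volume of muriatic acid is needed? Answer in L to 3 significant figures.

(a) 0.98 ppm; (b) 260 L

(a) Available chlorine delivered: 1010 g × 0.889 = 897.9 g as Cl₂.
(a) Concentration rise: 897.9 g / 915,000 L = 0.9813 mg/L = 0.98 ppm.

(b) Volume: 1130 m³ = 1,130,000 L.
(b) Alkalinity to neutralize: (250 − 153) = 97 mg/L as CaCO₃ × 1,130,000 L = 109,600 g as CaCO₃.
(b) Equivalents of H⁺ required: 109,600 ÷ 50 g/eq = 2192 eq = 2192 mol HCl.
(b) Mass of HCl: 2192 × 36.5 = 80,020 g.
(b) Mass of 26.1% solution: 80,020 / 0.261 = 306,600 g.
(b) Volume: 306,600 g ÷ 1.18 g/mL = 259,800 mL.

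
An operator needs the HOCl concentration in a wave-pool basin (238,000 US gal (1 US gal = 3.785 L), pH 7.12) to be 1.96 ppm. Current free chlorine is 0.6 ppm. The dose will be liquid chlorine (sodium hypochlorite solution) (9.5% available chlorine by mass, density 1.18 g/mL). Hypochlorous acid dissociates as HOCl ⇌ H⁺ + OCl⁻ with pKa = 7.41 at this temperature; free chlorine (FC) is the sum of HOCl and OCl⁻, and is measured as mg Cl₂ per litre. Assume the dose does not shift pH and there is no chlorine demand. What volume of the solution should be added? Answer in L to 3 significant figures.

Volume: 238,000 US gal × 3.785 L/gal = 900,830 L.
[OCl⁻]/[HOCl] = 10^(pH − pKa) = 10^(7.12 − 7.41) = 0.5129; fraction as HOCl = 1/(1 + 0.5129) = 0.661.
Free chlorine required for 1.96 ppm HOCl: 1.96 / 0.661 = 2.965 ppm.
FC to add: 2.965 − 0.6 = 2.365 mg/L as Cl₂.
Cl₂ equivalent: 2.365 mg/L × 900,830 L = 2131 g.
Product at 9.5% available Cl: 2131 / 0.095 = 22,430 g.
Volume: 22,430 g ÷ 1.18 g/mL = 19,010 mL.

19.0 L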